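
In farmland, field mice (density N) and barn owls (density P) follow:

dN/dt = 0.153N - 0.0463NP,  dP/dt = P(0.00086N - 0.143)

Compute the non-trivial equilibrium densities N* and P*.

N* ≈ 166, P* ≈ 3.3

Set dP/dt = 0 with P > 0: 0.00086N - 0.143 = 0, so N* = 0.143/0.00086 = 166.
Set dN/dt = 0 with N > 0: 0.153 - 0.0463P = 0, so P* = 0.153/0.0463 = 3.3.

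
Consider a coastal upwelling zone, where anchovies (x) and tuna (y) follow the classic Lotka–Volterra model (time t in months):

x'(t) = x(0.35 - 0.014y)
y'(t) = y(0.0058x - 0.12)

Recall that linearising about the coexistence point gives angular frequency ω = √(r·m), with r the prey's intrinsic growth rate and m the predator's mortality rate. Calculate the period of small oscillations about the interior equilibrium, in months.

Here r = 0.35 and m = 0.12, so r·m = 0.042.
ω = √0.042 = 0.205 per month, hence T = 2π/ω ≈ 30.7 months.

T ≈ 30.7 months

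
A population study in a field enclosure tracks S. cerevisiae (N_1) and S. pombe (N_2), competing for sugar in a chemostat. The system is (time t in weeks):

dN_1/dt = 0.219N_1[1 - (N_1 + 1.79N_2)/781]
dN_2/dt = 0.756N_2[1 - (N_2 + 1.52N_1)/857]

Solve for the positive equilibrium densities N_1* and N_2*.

Setting both brackets to zero gives the nullclines N_1 + 1.79N_2 = 781 and 1.52N_1 + N_2 = 857.
Substituting N_2 = 857 - 1.52N_1 into the first: N_1(1 - 1.79·1.52) = 781 - 1.79·857.
So N_1* = -753/-1.72 = 438, and then N_2* = 857 - 1.52·438 = 192.

N_1* ≈ 438, N_2* ≈ 192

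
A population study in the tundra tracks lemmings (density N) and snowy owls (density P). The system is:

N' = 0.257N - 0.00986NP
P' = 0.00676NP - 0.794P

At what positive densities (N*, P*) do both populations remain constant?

Set dP/dt = 0 with P > 0: 0.00676N - 0.794 = 0, so N* = 0.794/0.00676 = 117.
Set dN/dt = 0 with N > 0: 0.257 - 0.00986P = 0, so P* = 0.257/0.00986 = 26.1.

N* ≈ 117, P* ≈ 26.1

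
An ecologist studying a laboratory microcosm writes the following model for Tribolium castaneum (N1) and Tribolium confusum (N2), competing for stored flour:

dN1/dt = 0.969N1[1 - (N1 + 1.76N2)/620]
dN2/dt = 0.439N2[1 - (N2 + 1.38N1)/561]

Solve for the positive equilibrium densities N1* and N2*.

N1* ≈ 257, N2* ≈ 206

Setting both brackets to zero gives the nullclines N1 + 1.76N2 = 620 and 1.38N1 + N2 = 561.
Substituting N2 = 561 - 1.38N1 into the first: N1(1 - 1.76·1.38) = 620 - 1.76·561.
So N1* = -367/-1.43 = 257, and then N2* = 561 - 1.38·257 = 206.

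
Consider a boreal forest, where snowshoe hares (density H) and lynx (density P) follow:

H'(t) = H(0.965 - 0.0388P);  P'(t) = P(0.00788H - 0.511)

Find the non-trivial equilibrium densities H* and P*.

Set dP/dt = 0 with P > 0: 0.00788H - 0.511 = 0, so H* = 0.511/0.00788 = 64.8.
Set dH/dt = 0 with H > 0: 0.965 - 0.0388P = 0, so P* = 0.965/0.0388 = 24.9.

H* ≈ 64.8, P* ≈ 24.9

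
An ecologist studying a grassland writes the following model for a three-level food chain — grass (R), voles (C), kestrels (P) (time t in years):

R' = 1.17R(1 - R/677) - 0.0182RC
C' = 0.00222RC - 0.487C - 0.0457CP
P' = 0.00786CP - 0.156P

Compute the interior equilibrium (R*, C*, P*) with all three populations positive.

R* ≈ 468, C* ≈ 19.8, P* ≈ 12.1

From dP/dt = 0: 0.00786C* = 0.156, so C* = 19.8.
From dR/dt = 0: 1.17(1 - R*/677) = 0.0182·19.8, giving R* = 677·(1 - 0.309) = 468.
From dC/dt = 0: 0.00222·468 - 0.487 = 0.0457P*, so P* = 0.552/0.0457 = 12.1.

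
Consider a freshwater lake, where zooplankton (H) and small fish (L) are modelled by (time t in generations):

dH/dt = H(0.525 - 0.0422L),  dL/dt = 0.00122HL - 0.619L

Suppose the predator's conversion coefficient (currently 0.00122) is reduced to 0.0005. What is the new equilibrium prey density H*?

At the interior fixed point, setting dL/dt = 0 with L > 0 fixes H* = (predator death rate)/(HL coefficient) — independent of the other coefficients.
With the change, H* = 0.619/0.0005 = 1240; it rises from 507.

H* ≈ 1240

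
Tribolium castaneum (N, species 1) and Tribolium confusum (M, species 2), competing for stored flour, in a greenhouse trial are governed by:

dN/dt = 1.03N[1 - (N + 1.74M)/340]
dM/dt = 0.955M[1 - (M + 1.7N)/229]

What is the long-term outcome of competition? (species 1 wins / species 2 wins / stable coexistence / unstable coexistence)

Compare the nullcline intercepts: K1/α12 = 340/1.74 = 195 < K2 = 229; K2/α21 = 229/1.7 = 135 < K1 = 340.
Since both are reversed, neither can invade when rare; the interior point is a saddle.

unstable coexistence (outcome depends on initial conditions)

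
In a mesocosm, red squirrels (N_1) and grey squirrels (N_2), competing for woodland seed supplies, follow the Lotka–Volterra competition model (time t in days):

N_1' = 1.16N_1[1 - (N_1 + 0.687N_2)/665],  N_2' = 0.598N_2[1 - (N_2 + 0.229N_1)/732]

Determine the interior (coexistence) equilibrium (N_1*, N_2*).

Setting both brackets to zero gives the nullclines N_1 + 0.687N_2 = 665 and 0.229N_1 + N_2 = 732.
Substituting N_2 = 732 - 0.229N_1 into the first: N_1(1 - 0.687·0.229) = 665 - 0.687·732.
So N_1* = 162/0.843 = 192, and then N_2* = 732 - 0.229·192 = 688.

N_1* ≈ 192, N_2* ≈ 688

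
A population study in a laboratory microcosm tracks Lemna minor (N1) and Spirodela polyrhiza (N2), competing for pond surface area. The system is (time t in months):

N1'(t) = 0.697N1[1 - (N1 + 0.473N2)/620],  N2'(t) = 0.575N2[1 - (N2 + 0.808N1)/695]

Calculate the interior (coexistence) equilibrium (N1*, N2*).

Setting both brackets to zero gives the nullclines N1 + 0.473N2 = 620 and 0.808N1 + N2 = 695.
Substituting N2 = 695 - 0.808N1 into the first: N1(1 - 0.473·0.808) = 620 - 0.473·695.
So N1* = 291/0.618 = 471, and then N2* = 695 - 0.808·471 = 314.

N1* ≈ 471, N2* ≈ 314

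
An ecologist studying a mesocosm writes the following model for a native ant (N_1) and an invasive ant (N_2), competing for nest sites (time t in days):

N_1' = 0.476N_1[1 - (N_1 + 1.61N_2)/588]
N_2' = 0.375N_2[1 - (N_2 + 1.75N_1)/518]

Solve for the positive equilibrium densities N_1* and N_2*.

Setting both brackets to zero gives the nullclines N_1 + 1.61N_2 = 588 and 1.75N_1 + N_2 = 518.
Substituting N_2 = 518 - 1.75N_1 into the first: N_1(1 - 1.61·1.75) = 588 - 1.61·518.
So N_1* = -246/-1.82 = 135, and then N_2* = 518 - 1.75·135 = 281.

N_1* ≈ 135, N_2* ≈ 281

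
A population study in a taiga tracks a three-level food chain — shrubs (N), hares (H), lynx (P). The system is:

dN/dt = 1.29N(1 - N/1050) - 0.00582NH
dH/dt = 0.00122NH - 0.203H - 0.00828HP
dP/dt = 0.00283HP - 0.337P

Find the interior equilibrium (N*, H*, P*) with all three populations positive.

From dP/dt = 0: 0.00283H* = 0.337, so H* = 119.
From dN/dt = 0: 1.29(1 - N*/1050) = 0.00582·119, giving N* = 1050·(1 - 0.537) = 486.
From dH/dt = 0: 0.00122·486 - 0.203 = 0.00828P*, so P* = 0.39/0.00828 = 47.1.

N* ≈ 486, H* ≈ 119, P* ≈ 47.1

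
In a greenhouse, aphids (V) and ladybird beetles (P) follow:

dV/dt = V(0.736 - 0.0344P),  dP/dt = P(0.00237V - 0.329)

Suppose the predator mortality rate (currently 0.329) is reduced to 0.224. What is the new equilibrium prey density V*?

V* ≈ 94.5

At the interior fixed point, setting dP/dt = 0 with P > 0 fixes V* = (predator death rate)/(VP coefficient) — independent of the other coefficients.
With the change, V* = 0.224/0.00237 = 94.5; it falls from 139.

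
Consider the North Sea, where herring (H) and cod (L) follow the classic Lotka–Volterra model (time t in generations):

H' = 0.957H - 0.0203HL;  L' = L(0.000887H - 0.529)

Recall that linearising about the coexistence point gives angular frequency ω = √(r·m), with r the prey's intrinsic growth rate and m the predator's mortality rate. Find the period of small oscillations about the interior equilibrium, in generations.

T ≈ 8.83 generations

Here r = 0.957 and m = 0.529, so r·m = 0.506.
ω = √0.506 = 0.712 per generation, hence T = 2π/ω ≈ 8.83 generations.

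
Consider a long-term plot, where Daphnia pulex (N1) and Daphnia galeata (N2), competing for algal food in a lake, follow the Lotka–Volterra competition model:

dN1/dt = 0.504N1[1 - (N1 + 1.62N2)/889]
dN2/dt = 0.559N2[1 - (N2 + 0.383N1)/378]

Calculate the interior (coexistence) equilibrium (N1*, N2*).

N1* ≈ 729, N2* ≈ 98.8

Setting both brackets to zero gives the nullclines N1 + 1.62N2 = 889 and 0.383N1 + N2 = 378.
Substituting N2 = 378 - 0.383N1 into the first: N1(1 - 1.62·0.383) = 889 - 1.62·378.
So N1* = 277/0.38 = 729, and then N2* = 378 - 0.383·729 = 98.8.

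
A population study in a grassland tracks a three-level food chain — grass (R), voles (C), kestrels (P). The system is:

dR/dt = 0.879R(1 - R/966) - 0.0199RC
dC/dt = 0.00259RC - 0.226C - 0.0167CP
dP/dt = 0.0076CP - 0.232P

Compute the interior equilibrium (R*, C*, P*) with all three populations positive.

R* ≈ 298, C* ≈ 30.5, P* ≈ 32.7

From dP/dt = 0: 0.0076C* = 0.232, so C* = 30.5.
From dR/dt = 0: 0.879(1 - R*/966) = 0.0199·30.5, giving R* = 966·(1 - 0.691) = 298.
From dC/dt = 0: 0.00259·298 - 0.226 = 0.0167P*, so P* = 0.547/0.0167 = 32.7.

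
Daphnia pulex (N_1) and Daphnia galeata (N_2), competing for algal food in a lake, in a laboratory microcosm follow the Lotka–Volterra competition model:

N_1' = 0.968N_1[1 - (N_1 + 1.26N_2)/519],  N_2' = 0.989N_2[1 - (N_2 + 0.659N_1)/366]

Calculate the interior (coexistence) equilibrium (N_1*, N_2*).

Setting both brackets to zero gives the nullclines N_1 + 1.26N_2 = 519 and 0.659N_1 + N_2 = 366.
Substituting N_2 = 366 - 0.659N_1 into the first: N_1(1 - 1.26·0.659) = 519 - 1.26·366.
So N_1* = 57.8/0.17 = 341, and then N_2* = 366 - 0.659·341 = 141.

N_1* ≈ 341, N_2* ≈ 141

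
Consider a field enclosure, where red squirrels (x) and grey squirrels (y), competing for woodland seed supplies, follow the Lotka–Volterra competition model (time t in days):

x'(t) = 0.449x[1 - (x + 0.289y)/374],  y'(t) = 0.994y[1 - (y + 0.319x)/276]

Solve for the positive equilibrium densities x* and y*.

x* ≈ 324, y* ≈ 173

Setting both brackets to zero gives the nullclines x + 0.289y = 374 and 0.319x + y = 276.
Substituting y = 276 - 0.319x into the first: x(1 - 0.289·0.319) = 374 - 0.289·276.
So x* = 294/0.908 = 324, and then y* = 276 - 0.319·324 = 173.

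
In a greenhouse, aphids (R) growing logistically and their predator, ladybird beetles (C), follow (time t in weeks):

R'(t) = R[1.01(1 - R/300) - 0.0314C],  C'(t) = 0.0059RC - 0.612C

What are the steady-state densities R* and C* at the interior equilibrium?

From dC/dt = 0 with C > 0: 0.0059R* = 0.612, so R* = 104.
Substitute into dR/dt = 0: 1.01(1 - 104/300) = 0.0314C*.
The bracket is 0.654, giving C* = 0.661/0.0314 = 21.

R* ≈ 104, C* ≈ 21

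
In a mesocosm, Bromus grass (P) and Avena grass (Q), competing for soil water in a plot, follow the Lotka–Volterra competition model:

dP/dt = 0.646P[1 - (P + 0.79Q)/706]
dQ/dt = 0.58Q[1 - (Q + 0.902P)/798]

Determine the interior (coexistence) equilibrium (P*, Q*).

Setting both brackets to zero gives the nullclines P + 0.79Q = 706 and 0.902P + Q = 798.
Substituting Q = 798 - 0.902P into the first: P(1 - 0.79·0.902) = 706 - 0.79·798.
So P* = 75.6/0.287 = 263, and then Q* = 798 - 0.902·263 = 561.

P* ≈ 263, Q* ≈ 561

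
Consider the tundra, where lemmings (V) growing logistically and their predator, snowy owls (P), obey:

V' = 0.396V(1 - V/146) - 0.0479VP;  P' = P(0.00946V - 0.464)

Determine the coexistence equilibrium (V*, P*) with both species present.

From dP/dt = 0 with P > 0: 0.00946V* = 0.464, so V* = 49.
Substitute into dV/dt = 0: 0.396(1 - 49/146) = 0.0479P*.
The bracket is 0.664, giving P* = 0.263/0.0479 = 5.49.

V* ≈ 49, P* ≈ 5.49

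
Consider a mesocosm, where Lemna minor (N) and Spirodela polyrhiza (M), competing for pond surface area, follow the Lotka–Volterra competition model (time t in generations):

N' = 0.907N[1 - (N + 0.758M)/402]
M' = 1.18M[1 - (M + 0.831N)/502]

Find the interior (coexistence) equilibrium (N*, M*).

N* ≈ 58, M* ≈ 454

Setting both brackets to zero gives the nullclines N + 0.758M = 402 and 0.831N + M = 502.
Substituting M = 502 - 0.831N into the first: N(1 - 0.758·0.831) = 402 - 0.758·502.
So N* = 21.5/0.37 = 58, and then M* = 502 - 0.831·58 = 454.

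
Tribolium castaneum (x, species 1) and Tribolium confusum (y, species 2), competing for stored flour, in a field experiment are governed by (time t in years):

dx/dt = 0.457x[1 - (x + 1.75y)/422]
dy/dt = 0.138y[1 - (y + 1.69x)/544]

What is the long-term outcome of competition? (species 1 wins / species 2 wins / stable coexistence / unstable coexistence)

unstable coexistence (outcome depends on initial conditions)

Compare the nullcline intercepts: K1/α12 = 422/1.75 = 241 < K2 = 544; K2/α21 = 544/1.69 = 322 < K1 = 422.
Since both are reversed, neither can invade when rare; the interior point is a saddle.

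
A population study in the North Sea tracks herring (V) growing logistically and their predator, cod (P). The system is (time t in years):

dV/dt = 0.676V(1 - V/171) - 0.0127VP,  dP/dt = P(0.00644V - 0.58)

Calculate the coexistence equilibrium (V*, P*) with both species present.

V* ≈ 90.1, P* ≈ 25.2

From dP/dt = 0 with P > 0: 0.00644V* = 0.58, so V* = 90.1.
Substitute into dV/dt = 0: 0.676(1 - 90.1/171) = 0.0127P*.
The bracket is 0.473, giving P* = 0.32/0.0127 = 25.2.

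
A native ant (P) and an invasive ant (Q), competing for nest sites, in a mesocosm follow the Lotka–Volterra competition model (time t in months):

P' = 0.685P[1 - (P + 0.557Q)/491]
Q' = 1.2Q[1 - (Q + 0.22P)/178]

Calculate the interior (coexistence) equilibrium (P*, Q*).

P* ≈ 447, Q* ≈ 79.8

Setting both brackets to zero gives the nullclines P + 0.557Q = 491 and 0.22P + Q = 178.
Substituting Q = 178 - 0.22P into the first: P(1 - 0.557·0.22) = 491 - 0.557·178.
So P* = 392/0.877 = 447, and then Q* = 178 - 0.22·447 = 79.8.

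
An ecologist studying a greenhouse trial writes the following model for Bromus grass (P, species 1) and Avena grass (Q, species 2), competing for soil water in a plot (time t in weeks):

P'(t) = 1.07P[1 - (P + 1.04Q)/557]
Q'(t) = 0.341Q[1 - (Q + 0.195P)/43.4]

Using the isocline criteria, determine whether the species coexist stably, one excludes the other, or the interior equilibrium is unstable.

species 1 excludes species 2

Compare the nullcline intercepts: K1/α12 = 557/1.04 = 536 > K2 = 43.4; K2/α21 = 43.4/0.195 = 223 < K1 = 557.
Since the inequalities point opposite ways, species 1 can invade but species 2 cannot.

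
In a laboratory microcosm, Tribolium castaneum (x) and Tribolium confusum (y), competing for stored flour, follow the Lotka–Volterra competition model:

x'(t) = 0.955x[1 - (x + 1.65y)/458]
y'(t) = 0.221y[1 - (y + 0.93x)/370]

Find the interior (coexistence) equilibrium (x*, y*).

x* ≈ 285, y* ≈ 105

Setting both brackets to zero gives the nullclines x + 1.65y = 458 and 0.93x + y = 370.
Substituting y = 370 - 0.93x into the first: x(1 - 1.65·0.93) = 458 - 1.65·370.
So x* = -152/-0.534 = 285, and then y* = 370 - 0.93·285 = 105.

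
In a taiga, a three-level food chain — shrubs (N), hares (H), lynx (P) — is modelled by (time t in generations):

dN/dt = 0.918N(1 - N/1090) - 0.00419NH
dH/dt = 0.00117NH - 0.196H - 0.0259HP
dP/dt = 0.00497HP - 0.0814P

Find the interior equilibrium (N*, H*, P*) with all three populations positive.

N* ≈ 1010, H* ≈ 16.4, P* ≈ 38

From dP/dt = 0: 0.00497H* = 0.0814, so H* = 16.4.
From dN/dt = 0: 0.918(1 - N*/1090) = 0.00419·16.4, giving N* = 1090·(1 - 0.0748) = 1010.
From dH/dt = 0: 0.00117·1010 - 0.196 = 0.0259P*, so P* = 0.984/0.0259 = 38.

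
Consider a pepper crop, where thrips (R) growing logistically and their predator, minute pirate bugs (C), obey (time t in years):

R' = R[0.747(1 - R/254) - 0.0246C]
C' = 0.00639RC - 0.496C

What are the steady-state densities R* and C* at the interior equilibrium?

R* ≈ 77.6, C* ≈ 21.1

From dC/dt = 0 with C > 0: 0.00639R* = 0.496, so R* = 77.6.
Substitute into dR/dt = 0: 0.747(1 - 77.6/254) = 0.0246C*.
The bracket is 0.694, giving C* = 0.519/0.0246 = 21.1.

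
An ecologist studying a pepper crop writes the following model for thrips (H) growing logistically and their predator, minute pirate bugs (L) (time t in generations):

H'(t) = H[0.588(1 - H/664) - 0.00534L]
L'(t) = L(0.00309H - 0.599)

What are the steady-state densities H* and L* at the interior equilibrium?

H* ≈ 194, L* ≈ 78

From dL/dt = 0 with L > 0: 0.00309H* = 0.599, so H* = 194.
Substitute into dH/dt = 0: 0.588(1 - 194/664) = 0.00534L*.
The bracket is 0.708, giving L* = 0.416/0.00534 = 78.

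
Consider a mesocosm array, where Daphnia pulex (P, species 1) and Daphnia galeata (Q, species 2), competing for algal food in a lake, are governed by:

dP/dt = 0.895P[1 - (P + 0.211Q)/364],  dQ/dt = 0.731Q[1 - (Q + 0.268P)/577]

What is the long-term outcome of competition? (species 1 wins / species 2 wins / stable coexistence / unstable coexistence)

Compare the nullcline intercepts: K1/α12 = 364/0.211 = 1730 > K2 = 577; K2/α21 = 577/0.268 = 2150 > K1 = 364.
Since both inequalities hold, each species can invade when rare, so the interior equilibrium is stable.

stable coexistence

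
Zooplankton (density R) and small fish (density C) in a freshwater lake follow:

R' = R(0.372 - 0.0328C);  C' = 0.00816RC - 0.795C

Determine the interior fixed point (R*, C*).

Set dC/dt = 0 with C > 0: 0.00816R - 0.795 = 0, so R* = 0.795/0.00816 = 97.4.
Set dR/dt = 0 with R > 0: 0.372 - 0.0328C = 0, so C* = 0.372/0.0328 = 11.3.

R* ≈ 97.4, C* ≈ 11.3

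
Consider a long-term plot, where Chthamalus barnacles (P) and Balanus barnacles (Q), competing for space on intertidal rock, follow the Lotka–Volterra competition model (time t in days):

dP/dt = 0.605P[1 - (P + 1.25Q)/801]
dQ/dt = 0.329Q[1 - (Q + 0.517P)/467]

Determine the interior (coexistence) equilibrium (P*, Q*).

P* ≈ 614, Q* ≈ 149

Setting both brackets to zero gives the nullclines P + 1.25Q = 801 and 0.517P + Q = 467.
Substituting Q = 467 - 0.517P into the first: P(1 - 1.25·0.517) = 801 - 1.25·467.
So P* = 217/0.354 = 614, and then Q* = 467 - 0.517·614 = 149.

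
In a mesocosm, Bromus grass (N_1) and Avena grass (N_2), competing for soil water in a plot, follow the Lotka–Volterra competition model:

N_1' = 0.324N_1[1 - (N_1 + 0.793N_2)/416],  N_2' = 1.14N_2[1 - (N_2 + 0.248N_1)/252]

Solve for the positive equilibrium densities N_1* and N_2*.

N_1* ≈ 269, N_2* ≈ 185

Setting both brackets to zero gives the nullclines N_1 + 0.793N_2 = 416 and 0.248N_1 + N_2 = 252.
Substituting N_2 = 252 - 0.248N_1 into the first: N_1(1 - 0.793·0.248) = 416 - 0.793·252.
So N_1* = 216/0.803 = 269, and then N_2* = 252 - 0.248·269 = 185.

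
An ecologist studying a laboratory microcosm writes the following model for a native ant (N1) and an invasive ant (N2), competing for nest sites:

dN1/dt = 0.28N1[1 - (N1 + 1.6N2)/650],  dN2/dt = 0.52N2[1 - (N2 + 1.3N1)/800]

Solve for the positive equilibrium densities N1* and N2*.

Setting both brackets to zero gives the nullclines N1 + 1.6N2 = 650 and 1.3N1 + N2 = 800.
Substituting N2 = 800 - 1.3N1 into the first: N1(1 - 1.6·1.3) = 650 - 1.6·800.
So N1* = -630/-1.08 = 583, and then N2* = 800 - 1.3·583 = 41.7.

N1* ≈ 583, N2* ≈ 41.7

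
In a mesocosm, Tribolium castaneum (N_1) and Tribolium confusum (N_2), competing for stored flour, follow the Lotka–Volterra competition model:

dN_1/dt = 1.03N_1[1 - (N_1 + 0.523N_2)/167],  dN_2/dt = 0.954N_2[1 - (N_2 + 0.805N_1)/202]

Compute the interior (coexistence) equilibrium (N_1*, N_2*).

Setting both brackets to zero gives the nullclines N_1 + 0.523N_2 = 167 and 0.805N_1 + N_2 = 202.
Substituting N_2 = 202 - 0.805N_1 into the first: N_1(1 - 0.523·0.805) = 167 - 0.523·202.
So N_1* = 61.4/0.579 = 106, and then N_2* = 202 - 0.805·106 = 117.

N_1* ≈ 106, N_2* ≈ 117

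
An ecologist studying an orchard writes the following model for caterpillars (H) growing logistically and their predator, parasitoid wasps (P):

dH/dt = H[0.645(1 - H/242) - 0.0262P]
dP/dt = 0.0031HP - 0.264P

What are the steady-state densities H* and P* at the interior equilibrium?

From dP/dt = 0 with P > 0: 0.0031H* = 0.264, so H* = 85.2.
Substitute into dH/dt = 0: 0.645(1 - 85.2/242) = 0.0262P*.
The bracket is 0.648, giving P* = 0.418/0.0262 = 16.

H* ≈ 85.2, P* ≈ 16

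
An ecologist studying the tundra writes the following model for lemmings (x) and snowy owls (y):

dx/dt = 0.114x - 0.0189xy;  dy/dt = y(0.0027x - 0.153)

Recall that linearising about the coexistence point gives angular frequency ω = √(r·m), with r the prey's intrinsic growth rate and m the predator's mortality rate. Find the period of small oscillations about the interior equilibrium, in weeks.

Here r = 0.114 and m = 0.153, so r·m = 0.0174.
ω = √0.0174 = 0.132 per week, hence T = 2π/ω ≈ 47.6 weeks.

T ≈ 47.6 weeks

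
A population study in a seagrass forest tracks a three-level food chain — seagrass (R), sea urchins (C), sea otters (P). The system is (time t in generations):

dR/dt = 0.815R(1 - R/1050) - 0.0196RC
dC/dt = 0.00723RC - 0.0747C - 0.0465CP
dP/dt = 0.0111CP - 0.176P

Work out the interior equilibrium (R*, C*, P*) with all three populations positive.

R* ≈ 650, C* ≈ 15.9, P* ≈ 99.4

From dP/dt = 0: 0.0111C* = 0.176, so C* = 15.9.
From dR/dt = 0: 0.815(1 - R*/1050) = 0.0196·15.9, giving R* = 1050·(1 - 0.381) = 650.
From dC/dt = 0: 0.00723·650 - 0.0747 = 0.0465P*, so P* = 4.62/0.0465 = 99.4.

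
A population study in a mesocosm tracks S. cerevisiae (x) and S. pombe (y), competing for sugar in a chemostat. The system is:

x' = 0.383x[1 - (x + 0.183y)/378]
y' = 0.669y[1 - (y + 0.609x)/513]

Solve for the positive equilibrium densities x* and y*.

Setting both brackets to zero gives the nullclines x + 0.183y = 378 and 0.609x + y = 513.
Substituting y = 513 - 0.609x into the first: x(1 - 0.183·0.609) = 378 - 0.183·513.
So x* = 284/0.889 = 320, and then y* = 513 - 0.609·320 = 318.

x* ≈ 320, y* ≈ 318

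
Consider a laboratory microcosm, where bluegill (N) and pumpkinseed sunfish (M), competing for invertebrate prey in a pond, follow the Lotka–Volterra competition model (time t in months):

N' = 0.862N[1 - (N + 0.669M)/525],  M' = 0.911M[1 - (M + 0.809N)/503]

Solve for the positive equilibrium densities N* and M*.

N* ≈ 411, M* ≈ 171

Setting both brackets to zero gives the nullclines N + 0.669M = 525 and 0.809N + M = 503.
Substituting M = 503 - 0.809N into the first: N(1 - 0.669·0.809) = 525 - 0.669·503.
So N* = 188/0.459 = 411, and then M* = 503 - 0.809·411 = 171.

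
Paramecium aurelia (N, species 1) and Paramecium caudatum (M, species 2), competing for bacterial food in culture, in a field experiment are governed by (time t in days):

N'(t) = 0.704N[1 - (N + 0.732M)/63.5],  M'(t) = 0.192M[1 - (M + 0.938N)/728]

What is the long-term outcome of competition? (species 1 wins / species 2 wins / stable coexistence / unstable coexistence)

species 2 excludes species 1

Compare the nullcline intercepts: K1/α12 = 63.5/0.732 = 86.7 < K2 = 728; K2/α21 = 728/0.938 = 776 > K1 = 63.5.
Since the inequalities point opposite ways, species 2 can invade but species 1 cannot.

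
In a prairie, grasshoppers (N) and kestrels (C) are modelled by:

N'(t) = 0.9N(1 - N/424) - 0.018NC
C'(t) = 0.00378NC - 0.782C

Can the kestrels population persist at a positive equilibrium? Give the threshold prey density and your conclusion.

Threshold N = 207; K > 207, so yes, the predator persists.

The predator equation gives dC/dt > 0 only when N > 0.782/0.00378 = 207.
Without the predator, N → K = 424. Since 424 > 207, the predator can invade and persist.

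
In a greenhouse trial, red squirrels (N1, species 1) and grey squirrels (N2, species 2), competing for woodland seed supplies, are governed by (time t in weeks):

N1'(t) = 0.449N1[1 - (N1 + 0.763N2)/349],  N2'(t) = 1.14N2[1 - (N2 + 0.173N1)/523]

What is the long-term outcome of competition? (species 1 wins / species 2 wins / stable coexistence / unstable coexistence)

species 2 excludes species 1

Compare the nullcline intercepts: K1/α12 = 349/0.763 = 457 < K2 = 523; K2/α21 = 523/0.173 = 3020 > K1 = 349.
Since the inequalities point opposite ways, species 2 can invade but species 1 cannot.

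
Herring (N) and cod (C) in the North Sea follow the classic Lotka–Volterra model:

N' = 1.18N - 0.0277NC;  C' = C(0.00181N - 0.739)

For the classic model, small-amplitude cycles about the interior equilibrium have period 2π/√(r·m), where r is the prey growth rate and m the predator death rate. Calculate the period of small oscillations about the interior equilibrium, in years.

T ≈ 6.73 years

Here r = 1.18 and m = 0.739, so r·m = 0.872.
ω = √0.872 = 0.934 per year, hence T = 2π/ω ≈ 6.73 years.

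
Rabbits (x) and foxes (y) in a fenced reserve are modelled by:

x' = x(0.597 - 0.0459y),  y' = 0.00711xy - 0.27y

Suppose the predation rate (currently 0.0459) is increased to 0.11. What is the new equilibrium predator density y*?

At the interior fixed point, setting dx/dt = 0 with x > 0 fixes y* = (prey growth rate)/(xy coefficient) — independent of the other coefficients.
With the change, y* = 0.597/0.11 = 5.43; it falls from 13.

y* ≈ 5.43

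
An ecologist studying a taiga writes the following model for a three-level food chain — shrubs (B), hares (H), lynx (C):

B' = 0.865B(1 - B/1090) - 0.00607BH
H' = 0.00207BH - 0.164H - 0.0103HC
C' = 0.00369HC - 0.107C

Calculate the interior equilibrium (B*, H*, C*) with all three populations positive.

B* ≈ 868, H* ≈ 29, C* ≈ 159

From dC/dt = 0: 0.00369H* = 0.107, so H* = 29.
From dB/dt = 0: 0.865(1 - B*/1090) = 0.00607·29, giving B* = 1090·(1 - 0.203) = 868.
From dH/dt = 0: 0.00207·868 - 0.164 = 0.0103C*, so C* = 1.63/0.0103 = 159.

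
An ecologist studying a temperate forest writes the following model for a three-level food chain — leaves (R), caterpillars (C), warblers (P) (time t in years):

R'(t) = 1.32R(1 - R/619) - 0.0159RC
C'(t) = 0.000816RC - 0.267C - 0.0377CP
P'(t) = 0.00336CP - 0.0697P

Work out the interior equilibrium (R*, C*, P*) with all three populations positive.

R* ≈ 464, C* ≈ 20.7, P* ≈ 2.97

From dP/dt = 0: 0.00336C* = 0.0697, so C* = 20.7.
From dR/dt = 0: 1.32(1 - R*/619) = 0.0159·20.7, giving R* = 619·(1 - 0.25) = 464.
From dC/dt = 0: 0.000816·464 - 0.267 = 0.0377P*, so P* = 0.112/0.0377 = 2.97.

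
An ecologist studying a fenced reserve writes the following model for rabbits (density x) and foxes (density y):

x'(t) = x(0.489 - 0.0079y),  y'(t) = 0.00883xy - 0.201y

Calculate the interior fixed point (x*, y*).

Set dy/dt = 0 with y > 0: 0.00883x - 0.201 = 0, so x* = 0.201/0.00883 = 22.8.
Set dx/dt = 0 with x > 0: 0.489 - 0.0079y = 0, so y* = 0.489/0.0079 = 61.9.

x* ≈ 22.8, y* ≈ 61.9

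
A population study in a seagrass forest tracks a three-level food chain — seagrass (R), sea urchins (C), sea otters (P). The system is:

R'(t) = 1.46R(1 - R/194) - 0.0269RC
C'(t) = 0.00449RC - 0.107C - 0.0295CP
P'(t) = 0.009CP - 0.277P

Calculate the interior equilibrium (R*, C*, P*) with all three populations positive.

From dP/dt = 0: 0.009C* = 0.277, so C* = 30.8.
From dR/dt = 0: 1.46(1 - R*/194) = 0.0269·30.8, giving R* = 194·(1 - 0.567) = 84.
From dC/dt = 0: 0.00449·84 - 0.107 = 0.0295P*, so P* = 0.27/0.0295 = 9.16.

R* ≈ 84, C* ≈ 30.8, P* ≈ 9.16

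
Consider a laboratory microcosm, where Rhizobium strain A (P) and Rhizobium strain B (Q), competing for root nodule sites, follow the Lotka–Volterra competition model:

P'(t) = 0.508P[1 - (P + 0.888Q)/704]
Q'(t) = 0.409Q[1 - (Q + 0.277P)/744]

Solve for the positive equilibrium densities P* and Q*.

Setting both brackets to zero gives the nullclines P + 0.888Q = 704 and 0.277P + Q = 744.
Substituting Q = 744 - 0.277P into the first: P(1 - 0.888·0.277) = 704 - 0.888·744.
So P* = 43.3/0.754 = 57.5, and then Q* = 744 - 0.277·57.5 = 728.

P* ≈ 57.5, Q* ≈ 728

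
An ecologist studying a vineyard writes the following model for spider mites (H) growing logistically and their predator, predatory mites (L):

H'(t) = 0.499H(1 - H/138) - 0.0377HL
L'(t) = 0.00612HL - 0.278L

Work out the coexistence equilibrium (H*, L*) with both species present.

From dL/dt = 0 with L > 0: 0.00612H* = 0.278, so H* = 45.4.
Substitute into dH/dt = 0: 0.499(1 - 45.4/138) = 0.0377L*.
The bracket is 0.671, giving L* = 0.335/0.0377 = 8.88.

H* ≈ 45.4, L* ≈ 8.88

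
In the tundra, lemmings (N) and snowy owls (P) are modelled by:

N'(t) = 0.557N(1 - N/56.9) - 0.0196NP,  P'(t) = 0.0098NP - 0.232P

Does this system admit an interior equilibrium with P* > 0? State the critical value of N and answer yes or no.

Threshold N = 23.7; K > 23.7, so yes, the predator persists.

The predator equation gives dP/dt > 0 only when N > 0.232/0.0098 = 23.7.
Without the predator, N → K = 56.9. Since 56.9 > 23.7, the predator can invade and persist.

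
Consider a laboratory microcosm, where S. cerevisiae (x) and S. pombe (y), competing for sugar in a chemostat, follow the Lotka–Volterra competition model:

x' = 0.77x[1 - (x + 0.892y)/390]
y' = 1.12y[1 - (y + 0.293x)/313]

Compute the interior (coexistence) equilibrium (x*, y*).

Setting both brackets to zero gives the nullclines x + 0.892y = 390 and 0.293x + y = 313.
Substituting y = 313 - 0.293x into the first: x(1 - 0.892·0.293) = 390 - 0.892·313.
So x* = 111/0.739 = 150, and then y* = 313 - 0.293·150 = 269.

x* ≈ 150, y* ≈ 269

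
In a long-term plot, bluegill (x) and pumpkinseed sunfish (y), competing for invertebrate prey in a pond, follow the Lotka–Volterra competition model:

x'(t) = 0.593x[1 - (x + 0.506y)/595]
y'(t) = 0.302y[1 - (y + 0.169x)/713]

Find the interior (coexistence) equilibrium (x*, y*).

Setting both brackets to zero gives the nullclines x + 0.506y = 595 and 0.169x + y = 713.
Substituting y = 713 - 0.169x into the first: x(1 - 0.506·0.169) = 595 - 0.506·713.
So x* = 234/0.914 = 256, and then y* = 713 - 0.169·256 = 670.

x* ≈ 256, y* ≈ 670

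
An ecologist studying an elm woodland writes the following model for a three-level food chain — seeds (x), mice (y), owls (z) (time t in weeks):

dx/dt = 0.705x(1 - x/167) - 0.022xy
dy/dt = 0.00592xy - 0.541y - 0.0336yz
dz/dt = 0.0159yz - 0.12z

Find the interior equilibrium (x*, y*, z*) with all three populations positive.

From dz/dt = 0: 0.0159y* = 0.12, so y* = 7.55.
From dx/dt = 0: 0.705(1 - x*/167) = 0.022·7.55, giving x* = 167·(1 - 0.236) = 128.
From dy/dt = 0: 0.00592·128 - 0.541 = 0.0336z*, so z* = 0.215/0.0336 = 6.39.

x* ≈ 128, y* ≈ 7.55, z* ≈ 6.39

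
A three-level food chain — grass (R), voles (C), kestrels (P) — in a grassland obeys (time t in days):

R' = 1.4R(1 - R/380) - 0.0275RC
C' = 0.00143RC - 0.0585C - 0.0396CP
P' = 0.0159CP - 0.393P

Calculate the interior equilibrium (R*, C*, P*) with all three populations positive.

R* ≈ 196, C* ≈ 24.7, P* ≈ 5.58

From dP/dt = 0: 0.0159C* = 0.393, so C* = 24.7.
From dR/dt = 0: 1.4(1 - R*/380) = 0.0275·24.7, giving R* = 380·(1 - 0.486) = 196.
From dC/dt = 0: 0.00143·196 - 0.0585 = 0.0396P*, so P* = 0.221/0.0396 = 5.58.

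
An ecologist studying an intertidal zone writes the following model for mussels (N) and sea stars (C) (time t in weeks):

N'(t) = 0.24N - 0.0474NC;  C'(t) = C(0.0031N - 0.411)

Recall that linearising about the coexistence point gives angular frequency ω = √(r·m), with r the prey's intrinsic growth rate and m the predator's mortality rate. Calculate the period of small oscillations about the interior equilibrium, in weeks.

Here r = 0.24 and m = 0.411, so r·m = 0.0986.
ω = √0.0986 = 0.314 per week, hence T = 2π/ω ≈ 20 weeks.

T ≈ 20 weeks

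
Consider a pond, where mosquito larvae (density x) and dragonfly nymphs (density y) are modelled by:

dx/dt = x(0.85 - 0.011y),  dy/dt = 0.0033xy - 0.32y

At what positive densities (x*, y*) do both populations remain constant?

x* ≈ 97, y* ≈ 77.3

Set dy/dt = 0 with y > 0: 0.0033x - 0.32 = 0, so x* = 0.32/0.0033 = 97.
Set dx/dt = 0 with x > 0: 0.85 - 0.011y = 0, so y* = 0.85/0.011 = 77.3.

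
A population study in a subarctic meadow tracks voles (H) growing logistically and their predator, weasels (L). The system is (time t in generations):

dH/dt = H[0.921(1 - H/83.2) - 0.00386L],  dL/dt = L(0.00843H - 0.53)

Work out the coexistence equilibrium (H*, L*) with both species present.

From dL/dt = 0 with L > 0: 0.00843H* = 0.53, so H* = 62.9.
Substitute into dH/dt = 0: 0.921(1 - 62.9/83.2) = 0.00386L*.
The bracket is 0.244, giving L* = 0.225/0.00386 = 58.3.

H* ≈ 62.9, L* ≈ 58.3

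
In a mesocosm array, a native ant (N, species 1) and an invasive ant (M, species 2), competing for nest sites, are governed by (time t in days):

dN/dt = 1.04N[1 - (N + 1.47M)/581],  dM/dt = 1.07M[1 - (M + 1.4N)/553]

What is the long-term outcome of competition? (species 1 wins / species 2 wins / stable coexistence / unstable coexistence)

Compare the nullcline intercepts: K1/α12 = 581/1.47 = 395 < K2 = 553; K2/α21 = 553/1.4 = 395 < K1 = 581.
Since both are reversed, neither can invade when rare; the interior point is a saddle.

unstable coexistence (outcome depends on initial conditions)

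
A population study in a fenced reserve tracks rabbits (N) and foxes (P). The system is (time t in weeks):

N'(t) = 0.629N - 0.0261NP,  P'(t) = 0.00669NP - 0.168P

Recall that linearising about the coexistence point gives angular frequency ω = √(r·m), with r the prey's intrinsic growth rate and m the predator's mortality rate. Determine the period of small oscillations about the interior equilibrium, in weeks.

Here r = 0.629 and m = 0.168, so r·m = 0.106.
ω = √0.106 = 0.325 per week, hence T = 2π/ω ≈ 19.3 weeks.

T ≈ 19.3 weeks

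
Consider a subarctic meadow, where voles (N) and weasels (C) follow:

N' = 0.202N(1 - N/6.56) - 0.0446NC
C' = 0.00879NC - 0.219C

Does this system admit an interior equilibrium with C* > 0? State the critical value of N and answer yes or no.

The predator equation gives dC/dt > 0 only when N > 0.219/0.00879 = 24.9.
Without the predator, N → K = 6.56. Since 6.56 < 24.9, the predator cannot invade.

Threshold N = 24.9; K < 24.9, so no, the predator goes extinct.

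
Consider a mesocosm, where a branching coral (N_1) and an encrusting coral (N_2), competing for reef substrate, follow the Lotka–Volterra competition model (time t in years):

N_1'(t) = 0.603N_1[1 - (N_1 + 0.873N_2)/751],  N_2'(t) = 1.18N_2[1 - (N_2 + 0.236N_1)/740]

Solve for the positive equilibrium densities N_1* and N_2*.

N_1* ≈ 132, N_2* ≈ 709

Setting both brackets to zero gives the nullclines N_1 + 0.873N_2 = 751 and 0.236N_1 + N_2 = 740.
Substituting N_2 = 740 - 0.236N_1 into the first: N_1(1 - 0.873·0.236) = 751 - 0.873·740.
So N_1* = 105/0.794 = 132, and then N_2* = 740 - 0.236·132 = 709.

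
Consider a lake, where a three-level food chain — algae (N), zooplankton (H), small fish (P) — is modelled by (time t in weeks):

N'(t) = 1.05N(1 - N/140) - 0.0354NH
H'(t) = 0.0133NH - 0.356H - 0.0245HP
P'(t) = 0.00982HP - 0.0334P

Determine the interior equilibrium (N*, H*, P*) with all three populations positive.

N* ≈ 124, H* ≈ 3.4, P* ≈ 52.8

From dP/dt = 0: 0.00982H* = 0.0334, so H* = 3.4.
From dN/dt = 0: 1.05(1 - N*/140) = 0.0354·3.4, giving N* = 140·(1 - 0.115) = 124.
From dH/dt = 0: 0.0133·124 - 0.356 = 0.0245P*, so P* = 1.29/0.0245 = 52.8.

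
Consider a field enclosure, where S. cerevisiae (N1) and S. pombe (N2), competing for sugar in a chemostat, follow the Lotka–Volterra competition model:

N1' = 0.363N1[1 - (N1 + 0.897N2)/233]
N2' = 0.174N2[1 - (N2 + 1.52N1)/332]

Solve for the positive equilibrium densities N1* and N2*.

Setting both brackets to zero gives the nullclines N1 + 0.897N2 = 233 and 1.52N1 + N2 = 332.
Substituting N2 = 332 - 1.52N1 into the first: N1(1 - 0.897·1.52) = 233 - 0.897·332.
So N1* = -64.8/-0.363 = 178, and then N2* = 332 - 1.52·178 = 61.

N1* ≈ 178, N2* ≈ 61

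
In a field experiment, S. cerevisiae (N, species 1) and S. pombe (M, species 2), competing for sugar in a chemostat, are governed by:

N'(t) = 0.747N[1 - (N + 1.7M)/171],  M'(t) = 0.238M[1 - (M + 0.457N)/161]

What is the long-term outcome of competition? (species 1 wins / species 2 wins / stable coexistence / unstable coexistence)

Compare the nullcline intercepts: K1/α12 = 171/1.7 = 101 < K2 = 161; K2/α21 = 161/0.457 = 352 > K1 = 171.
Since the inequalities point opposite ways, species 2 can invade but species 1 cannot.

species 2 excludes species 1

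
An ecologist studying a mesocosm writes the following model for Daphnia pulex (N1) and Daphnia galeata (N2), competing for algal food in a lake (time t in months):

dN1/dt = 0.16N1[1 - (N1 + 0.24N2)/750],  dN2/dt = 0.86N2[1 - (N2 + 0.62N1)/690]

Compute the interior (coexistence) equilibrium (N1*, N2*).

N1* ≈ 687, N2* ≈ 264

Setting both brackets to zero gives the nullclines N1 + 0.24N2 = 750 and 0.62N1 + N2 = 690.
Substituting N2 = 690 - 0.62N1 into the first: N1(1 - 0.24·0.62) = 750 - 0.24·690.
So N1* = 584/0.851 = 687, and then N2* = 690 - 0.62·687 = 264.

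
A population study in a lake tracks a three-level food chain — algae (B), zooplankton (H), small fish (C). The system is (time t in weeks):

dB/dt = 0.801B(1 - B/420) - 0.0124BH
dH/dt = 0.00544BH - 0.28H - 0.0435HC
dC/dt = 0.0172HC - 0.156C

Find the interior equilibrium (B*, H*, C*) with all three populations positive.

B* ≈ 361, H* ≈ 9.07, C* ≈ 38.7

From dC/dt = 0: 0.0172H* = 0.156, so H* = 9.07.
From dB/dt = 0: 0.801(1 - B*/420) = 0.0124·9.07, giving B* = 420·(1 - 0.14) = 361.
From dH/dt = 0: 0.00544·361 - 0.28 = 0.0435C*, so C* = 1.68/0.0435 = 38.7.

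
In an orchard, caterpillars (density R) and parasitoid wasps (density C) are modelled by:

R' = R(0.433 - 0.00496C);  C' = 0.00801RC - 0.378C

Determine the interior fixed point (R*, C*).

R* ≈ 47.2, C* ≈ 87.3

Set dC/dt = 0 with C > 0: 0.00801R - 0.378 = 0, so R* = 0.378/0.00801 = 47.2.
Set dR/dt = 0 with R > 0: 0.433 - 0.00496C = 0, so C* = 0.433/0.00496 = 87.3.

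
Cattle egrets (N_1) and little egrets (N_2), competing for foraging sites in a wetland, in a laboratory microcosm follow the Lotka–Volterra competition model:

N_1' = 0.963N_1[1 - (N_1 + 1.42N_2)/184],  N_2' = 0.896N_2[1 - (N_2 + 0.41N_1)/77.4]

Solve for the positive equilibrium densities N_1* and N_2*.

N_1* ≈ 177, N_2* ≈ 4.69

Setting both brackets to zero gives the nullclines N_1 + 1.42N_2 = 184 and 0.41N_1 + N_2 = 77.4.
Substituting N_2 = 77.4 - 0.41N_1 into the first: N_1(1 - 1.42·0.41) = 184 - 1.42·77.4.
So N_1* = 74.1/0.418 = 177, and then N_2* = 77.4 - 0.41·177 = 4.69.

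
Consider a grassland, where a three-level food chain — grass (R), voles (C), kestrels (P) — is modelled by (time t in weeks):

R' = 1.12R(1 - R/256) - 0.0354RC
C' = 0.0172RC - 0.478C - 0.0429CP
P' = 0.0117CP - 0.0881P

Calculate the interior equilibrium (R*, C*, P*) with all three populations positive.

From dP/dt = 0: 0.0117C* = 0.0881, so C* = 7.53.
From dR/dt = 0: 1.12(1 - R*/256) = 0.0354·7.53, giving R* = 256·(1 - 0.238) = 195.
From dC/dt = 0: 0.0172·195 - 0.478 = 0.0429P*, so P* = 2.88/0.0429 = 67.1.

R* ≈ 195, C* ≈ 7.53, P* ≈ 67.1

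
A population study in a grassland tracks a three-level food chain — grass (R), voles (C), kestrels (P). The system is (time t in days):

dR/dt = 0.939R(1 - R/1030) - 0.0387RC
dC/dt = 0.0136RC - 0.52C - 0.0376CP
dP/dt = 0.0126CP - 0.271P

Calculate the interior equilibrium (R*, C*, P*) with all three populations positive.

R* ≈ 117, C* ≈ 21.5, P* ≈ 28.5

From dP/dt = 0: 0.0126C* = 0.271, so C* = 21.5.
From dR/dt = 0: 0.939(1 - R*/1030) = 0.0387·21.5, giving R* = 1030·(1 - 0.886) = 117.
From dC/dt = 0: 0.0136·117 - 0.52 = 0.0376P*, so P* = 1.07/0.0376 = 28.5.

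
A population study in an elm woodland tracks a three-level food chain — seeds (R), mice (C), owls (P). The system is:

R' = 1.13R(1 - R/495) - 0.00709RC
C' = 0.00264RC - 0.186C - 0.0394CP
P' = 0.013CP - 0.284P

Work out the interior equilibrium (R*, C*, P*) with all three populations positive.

R* ≈ 427, C* ≈ 21.8, P* ≈ 23.9

From dP/dt = 0: 0.013C* = 0.284, so C* = 21.8.
From dR/dt = 0: 1.13(1 - R*/495) = 0.00709·21.8, giving R* = 495·(1 - 0.137) = 427.
From dC/dt = 0: 0.00264·427 - 0.186 = 0.0394P*, so P* = 0.942/0.0394 = 23.9.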